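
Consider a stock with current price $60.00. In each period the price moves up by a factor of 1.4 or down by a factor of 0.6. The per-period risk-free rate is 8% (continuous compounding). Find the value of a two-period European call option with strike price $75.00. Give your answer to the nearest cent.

$13.25

Risk-neutral probability p = (e^0.08 − 0.6)/(1.4 − 0.6) = 0.4833/0.8000 = 0.6041
Terminal stock prices: S_uu = 117.6, S_ud = 50.4, S_dd = 21.6
Terminal payoffs (S − K): max(42.6, 0) = 42.6, max(-24.6, 0) = 0, max(-53.4, 0) = 0
Node u (S = 84): V_u = e^(−0.08)·[0.6041·42.6000 + 0.3959·0.0000] = 23.7564
Node d (S = 36): V_d = e^(−0.08)·[0.6041·0.0000 + 0.3959·0.0000] = 0.0000
Node 0 (S = 60): V_0 = e^(−0.08)·[0.6041·23.7564 + 0.3959·0.0000] = 13.2481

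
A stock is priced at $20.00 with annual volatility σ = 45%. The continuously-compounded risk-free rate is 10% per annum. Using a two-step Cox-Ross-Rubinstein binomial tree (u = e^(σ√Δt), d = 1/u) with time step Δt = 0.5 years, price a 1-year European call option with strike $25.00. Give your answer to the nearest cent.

$2.90

CRR parameters: u = e^(σ√Δt) = e^(0.45·√0.5) = 1.3746, d = 1/u = 0.7275
Per-period rate: rΔt = 0.1·0.5 = 0.05, so R = e^0.05 = 1.0513
Risk-neutral probability p = (e^0.05 − 0.7275)/(1.3746 − 0.7275) = 0.3238/0.6472 = 0.5003
Terminal stock prices: S_uu = 37.79, S_ud = 20, S_dd = 10.58
Terminal payoffs (S − K): max(12.79, 0) = 12.79, max(-5, 0) = 0, max(-14.42, 0) = 0
Node u (S = 27.49): V_u = e^(−0.05)·[0.5003·12.7932 + 0.4997·0.0000] = 6.0887
Node d (S = 14.55): V_d = e^(−0.05)·[0.5003·0.0000 + 0.4997·0.0000] = 0.0000
Node 0 (S = 20): V_0 = e^(−0.05)·[0.5003·6.0887 + 0.4997·0.0000] = 2.8978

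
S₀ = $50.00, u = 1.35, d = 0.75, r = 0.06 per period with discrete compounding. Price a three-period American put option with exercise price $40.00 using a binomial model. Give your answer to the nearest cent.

Risk-neutral probability p = (1 + 0.06 − 0.75)/(1.35 − 0.75) = 0.3100/0.6000 = 0.5167
Terminal stock prices: S_uuu = 123, S_uud = 68.34, S_udd = 37.97, S_ddd = 21.09
Terminal payoffs (K − S): max(-83.02, 0) = 0, max(-28.34, 0) = 0, max(2.031, 0) = 2.031, max(18.91, 0) = 18.91
Node uu (S = 91.13): continuation = 1/1.06·[0.5167·0.0000 + 0.4833·0.0000] = 0.0000; exercise value = 0.0000 ≤ continuation, so V_uu = 0.0000
Node ud (S = 50.62): continuation = 1/1.06·[0.5167·0.0000 + 0.4833·2.0312] = 0.9262; exercise value = 0.0000 ≤ continuation, so V_ud = 0.9262
Node dd (S = 28.12): continuation = 1/1.06·[0.5167·2.0312 + 0.4833·18.9062] = 9.6108; exercise value = 11.8750 > continuation, so V_dd = 11.8750 (exercise)
Node u (S = 67.5): continuation = 1/1.06·[0.5167·0.0000 + 0.4833·0.9262] = 0.4223; exercise value = 0.0000 ≤ continuation, so V_u = 0.4223
Node d (S = 37.5): continuation = 1/1.06·[0.5167·0.9262 + 0.4833·11.8750] = 5.8662; exercise value = 2.5000 ≤ continuation, so V_d = 5.8662
Node 0 (S = 50): continuation = 1/1.06·[0.5167·0.4223 + 0.4833·5.8662] = 2.8807; exercise value = 0.0000 ≤ continuation, so V_0 = 2.8807

$2.88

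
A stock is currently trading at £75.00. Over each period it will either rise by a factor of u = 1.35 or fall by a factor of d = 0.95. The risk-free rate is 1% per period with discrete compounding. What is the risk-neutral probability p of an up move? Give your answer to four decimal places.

p = 0.1500

Risk-neutral probability p = (1 + 0.01 − 0.95)/(1.35 − 0.95) = 0.0600/0.4000 = 0.1500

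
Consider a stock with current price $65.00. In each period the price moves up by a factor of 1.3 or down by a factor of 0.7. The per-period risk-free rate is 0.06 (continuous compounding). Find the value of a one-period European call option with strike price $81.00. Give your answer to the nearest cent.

Risk-neutral probability p = (e^0.06 − 0.7)/(1.3 − 0.7) = 0.3618/0.6000 = 0.6031
Terminal stock prices: S_u = 84.5, S_d = 45.5
Terminal payoffs (S − K): max(3.5, 0) = 3.5, max(-35.5, 0) = 0
Node 0 (S = 65): V_0 = e^(−0.06)·[0.6031·3.5000 + 0.3969·0.0000] = 1.9878

$1.99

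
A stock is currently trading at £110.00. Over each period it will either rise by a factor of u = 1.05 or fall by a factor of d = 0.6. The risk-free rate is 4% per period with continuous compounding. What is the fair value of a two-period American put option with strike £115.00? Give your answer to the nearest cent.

Risk-neutral probability p = (e^0.04 − 0.6)/(1.05 − 0.6) = 0.4408/0.4500 = 0.9796
Terminal stock prices: S_uu = 121.3, S_ud = 69.3, S_dd = 39.6
Terminal payoffs (K − S): max(-6.275, 0) = 0, max(45.7, 0) = 45.7, max(75.4, 0) = 75.4
Node u (S = 115.5): continuation = e^(−0.04)·[0.9796·0.0000 + 0.0204·45.7000] = 0.8966; exercise value = 0.0000 ≤ continuation, so V_u = 0.8966
Node d (S = 66): continuation = e^(−0.04)·[0.9796·45.7000 + 0.0204·75.4000] = 44.4908; exercise value = 49.0000 > continuation, so V_d = 49.0000 (exercise)
Node 0 (S = 110): continuation = e^(−0.04)·[0.9796·0.8966 + 0.0204·49.0000] = 1.8052; exercise value = 5.0000 > continuation, so V_0 = 5.0000 (exercise)

£5.00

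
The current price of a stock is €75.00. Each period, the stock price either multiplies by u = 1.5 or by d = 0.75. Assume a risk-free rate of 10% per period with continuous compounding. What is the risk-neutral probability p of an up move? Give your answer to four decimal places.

Risk-neutral probability p = (e^0.1 − 0.75)/(1.5 − 0.75) = 0.3552/0.7500 = 0.4736

p = 0.4736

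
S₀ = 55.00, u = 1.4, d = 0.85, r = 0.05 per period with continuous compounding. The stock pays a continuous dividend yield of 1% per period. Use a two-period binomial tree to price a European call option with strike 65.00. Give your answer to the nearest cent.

4.85

Per-period risk-free factor R = e^0.05 = 1.0513; dividend-adjusted growth = e^(0.05−0.01) = 1.0408.
Risk-neutral probability p = (1.0408 − 0.85)/(1.4 − 0.85) = 0.1908/0.5500 = 0.3469
Terminal stock prices: S_uu = 107.8, S_ud = 65.45, S_dd = 39.74
Terminal payoffs (S − K): max(42.8, 0) = 42.8, max(0.45, 0) = 0.45, max(-25.26, 0) = 0
Node u (S = 77): V_u = e^(−0.05)·[0.3469·42.8000 + 0.6531·0.4500] = 14.4039
Node d (S = 46.75): V_d = e^(−0.05)·[0.3469·0.4500 + 0.6531·0.0000] = 0.1485
Node 0 (S = 55): V_0 = e^(−0.05)·[0.3469·14.4039 + 0.6531·0.1485] = 4.8457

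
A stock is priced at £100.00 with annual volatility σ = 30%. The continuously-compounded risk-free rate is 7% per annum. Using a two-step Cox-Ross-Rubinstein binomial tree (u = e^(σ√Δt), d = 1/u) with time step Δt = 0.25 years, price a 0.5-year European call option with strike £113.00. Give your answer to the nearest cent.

CRR parameters: u = e^(σ√Δt) = e^(0.3·√0.25) = 1.1618, d = 1/u = 0.8607
Per-period rate: rΔt = 0.07·0.25 = 0.0175, so R = e^0.0175 = 1.0177
Risk-neutral probability p = (e^0.0175 − 0.8607)/(1.1618 − 0.8607) = 0.1569/0.3011 = 0.5212
Terminal stock prices: S_uu = 135, S_ud = 100, S_dd = 74.08
Terminal payoffs (S − K): max(21.99, 0) = 21.99, max(-13, 0) = 0, max(-38.92, 0) = 0
Node u (S = 116.2): V_u = e^(−0.0175)·[0.5212·21.9859 + 0.4788·0.0000] = 11.2602
Node d (S = 86.07): V_d = e^(−0.0175)·[0.5212·0.0000 + 0.4788·0.0000] = 0.0000
Node 0 (S = 100): V_0 = e^(−0.0175)·[0.5212·11.2602 + 0.4788·0.0000] = 5.7670

£5.77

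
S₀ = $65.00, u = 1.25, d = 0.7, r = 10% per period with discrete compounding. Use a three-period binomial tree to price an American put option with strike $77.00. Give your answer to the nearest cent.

$12.00

Risk-neutral probability p = (1 + 0.1 − 0.7)/(1.25 − 0.7) = 0.4000/0.5500 = 0.7273
Terminal stock prices: S_uuu = 127, S_uud = 71.09, S_udd = 39.81, S_ddd = 22.29
Terminal payoffs (K − S): max(-49.95, 0) = 0, max(5.906, 0) = 5.906, max(37.19, 0) = 37.19, max(54.71, 0) = 54.71
Node uu (S = 101.6): continuation = 1/1.1·[0.7273·0.0000 + 0.2727·5.9062] = 1.4644; exercise value = 0.0000 ≤ continuation, so V_uu = 1.4644
Node ud (S = 56.87): continuation = 1/1.1·[0.7273·5.9062 + 0.2727·37.1875] = 13.1250; exercise value = 20.1250 > continuation, so V_ud = 20.1250 (exercise)
Node dd (S = 31.85): continuation = 1/1.1·[0.7273·37.1875 + 0.2727·54.7050] = 38.1500; exercise value = 45.1500 > continuation, so V_dd = 45.1500 (exercise)
Node u (S = 81.25): continuation = 1/1.1·[0.7273·1.4644 + 0.2727·20.1250] = 5.9578; exercise value = 0.0000 ≤ continuation, so V_u = 5.9578
Node d (S = 45.5): continuation = 1/1.1·[0.7273·20.1250 + 0.2727·45.1500] = 24.5000; exercise value = 31.5000 > continuation, so V_d = 31.5000 (exercise)
Node 0 (S = 65): continuation = 1/1.1·[0.7273·5.9578 + 0.2727·31.5000] = 11.7490; exercise value = 12.0000 > continuation, so V_0 = 12.0000 (exercise)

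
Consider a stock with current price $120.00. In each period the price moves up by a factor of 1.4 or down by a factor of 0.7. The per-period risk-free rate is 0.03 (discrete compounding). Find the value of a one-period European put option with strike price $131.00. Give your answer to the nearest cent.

$24.12

Risk-neutral probability p = (1 + 0.03 − 0.7)/(1.4 − 0.7) = 0.3300/0.7000 = 0.4714
Terminal stock prices: S_u = 168, S_d = 84
Terminal payoffs (K − S): max(-37, 0) = 0, max(47, 0) = 47
Node 0 (S = 120): V_0 = 1/1.03·[0.4714·0.0000 + 0.5286·47.0000] = 24.1193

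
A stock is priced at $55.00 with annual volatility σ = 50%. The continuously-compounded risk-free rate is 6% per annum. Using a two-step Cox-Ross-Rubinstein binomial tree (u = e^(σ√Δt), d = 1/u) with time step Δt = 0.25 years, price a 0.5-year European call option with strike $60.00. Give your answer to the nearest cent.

CRR parameters: u = e^(σ√Δt) = e^(0.5·√0.25) = 1.2840, d = 1/u = 0.7788
Per-period rate: rΔt = 0.06·0.25 = 0.015, so R = e^0.015 = 1.0151
Risk-neutral probability p = (e^0.015 − 0.7788)/(1.2840 − 0.7788) = 0.2363/0.5052 = 0.4677
Terminal stock prices: S_uu = 90.68, S_ud = 55, S_dd = 33.36
Terminal payoffs (S − K): max(30.68, 0) = 30.68, max(-5, 0) = 0, max(-26.64, 0) = 0
Node u (S = 70.62): V_u = e^(−0.015)·[0.4677·30.6797 + 0.5323·0.0000] = 14.1364
Node d (S = 42.83): V_d = e^(−0.015)·[0.4677·0.0000 + 0.5323·0.0000] = 0.0000
Node 0 (S = 55): V_0 = e^(−0.015)·[0.4677·14.1364 + 0.5323·0.0000] = 6.5137

$6.51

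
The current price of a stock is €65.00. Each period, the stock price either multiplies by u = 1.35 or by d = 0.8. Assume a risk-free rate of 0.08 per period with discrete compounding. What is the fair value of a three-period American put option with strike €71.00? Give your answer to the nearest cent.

€10.08

Risk-neutral probability p = (1 + 0.08 − 0.8)/(1.35 − 0.8) = 0.2800/0.5500 = 0.5091
Terminal stock prices: S_uuu = 159.9, S_uud = 94.77, S_udd = 56.16, S_ddd = 33.28
Terminal payoffs (K − S): max(-88.92, 0) = 0, max(-23.77, 0) = 0, max(14.84, 0) = 14.84, max(37.72, 0) = 37.72
Node uu (S = 118.5): continuation = 1/1.08·[0.5091·0.0000 + 0.4909·0.0000] = 0.0000; exercise value = 0.0000 ≤ continuation, so V_uu = 0.0000
Node ud (S = 70.2): continuation = 1/1.08·[0.5091·0.0000 + 0.4909·14.8400] = 6.7455; exercise value = 0.8000 ≤ continuation, so V_ud = 6.7455
Node dd (S = 41.6): continuation = 1/1.08·[0.5091·14.8400 + 0.4909·37.7200] = 24.1407; exercise value = 29.4000 > continuation, so V_dd = 29.4000 (exercise)
Node u (S = 87.75): continuation = 1/1.08·[0.5091·0.0000 + 0.4909·6.7455] = 3.0661; exercise value = 0.0000 ≤ continuation, so V_u = 3.0661
Node d (S = 52): continuation = 1/1.08·[0.5091·6.7455 + 0.4909·29.4000] = 16.5433; exercise value = 19.0000 > continuation, so V_d = 19.0000 (exercise)
Node 0 (S = 65): continuation = 1/1.08·[0.5091·3.0661 + 0.4909·19.0000] = 10.0817; exercise value = 6.0000 ≤ continuation, so V_0 = 10.0817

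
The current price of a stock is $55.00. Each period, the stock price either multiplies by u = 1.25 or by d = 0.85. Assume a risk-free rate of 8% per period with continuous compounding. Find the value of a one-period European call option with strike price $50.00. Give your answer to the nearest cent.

$10.09

Risk-neutral probability p = (e^0.08 − 0.85)/(1.25 − 0.85) = 0.2333/0.4000 = 0.5832
Terminal stock prices: S_u = 68.75, S_d = 46.75
Terminal payoffs (S − K): max(18.75, 0) = 18.75, max(-3.25, 0) = 0
Node 0 (S = 55): V_0 = e^(−0.08)·[0.5832·18.7500 + 0.4168·0.0000] = 10.0946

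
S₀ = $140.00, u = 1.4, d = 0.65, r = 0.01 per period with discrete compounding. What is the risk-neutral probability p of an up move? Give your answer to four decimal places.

p = 0.4800

Risk-neutral probability p = (1 + 0.01 − 0.65)/(1.4 − 0.65) = 0.3600/0.7500 = 0.4800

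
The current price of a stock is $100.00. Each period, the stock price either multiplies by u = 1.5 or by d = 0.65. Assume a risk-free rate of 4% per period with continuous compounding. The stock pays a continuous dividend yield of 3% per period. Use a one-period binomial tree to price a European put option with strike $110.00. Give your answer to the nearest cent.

Per-period risk-free factor R = e^0.04 = 1.0408; dividend-adjusted growth = e^(0.04−0.03) = 1.0101.
Risk-neutral probability p = (1.0101 − 0.65)/(1.5 − 0.65) = 0.3601/0.8500 = 0.4236
Terminal stock prices: S_u = 150, S_d = 65
Terminal payoffs (K − S): max(-40, 0) = 0, max(45, 0) = 45
Node 0 (S = 100): V_0 = e^(−0.04)·[0.4236·0.0000 + 0.5764·45.0000] = 24.9215

$24.92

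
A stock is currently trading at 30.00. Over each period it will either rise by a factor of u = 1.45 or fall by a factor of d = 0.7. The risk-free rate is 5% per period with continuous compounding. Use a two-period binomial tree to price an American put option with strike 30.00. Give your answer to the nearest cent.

4.55

Risk-neutral probability p = (e^0.05 − 0.7)/(1.45 − 0.7) = 0.3513/0.7500 = 0.4684
Terminal stock prices: S_uu = 63.08, S_ud = 30.45, S_dd = 14.7
Terminal payoffs (K − S): max(-33.08, 0) = 0, max(-0.45, 0) = 0, max(15.3, 0) = 15.3
Node u (S = 43.5): continuation = e^(−0.05)·[0.4684·0.0000 + 0.5316·0.0000] = 0.0000; exercise value = 0.0000 ≤ continuation, so V_u = 0.0000
Node d (S = 21): continuation = e^(−0.05)·[0.4684·0.0000 + 0.5316·15.3000] = 7.7374; exercise value = 9.0000 > continuation, so V_d = 9.0000 (exercise)
Node 0 (S = 30): continuation = e^(−0.05)·[0.4684·0.0000 + 0.5316·9.0000] = 4.5514; exercise value = 0.0000 ≤ continuation, so V_0 = 4.5514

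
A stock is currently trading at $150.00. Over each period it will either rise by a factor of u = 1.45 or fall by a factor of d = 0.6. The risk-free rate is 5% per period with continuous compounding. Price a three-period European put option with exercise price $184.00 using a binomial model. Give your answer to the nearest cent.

$45.35

Risk-neutral probability p = (e^0.05 − 0.6)/(1.45 − 0.6) = 0.4513/0.8500 = 0.5309
Terminal stock prices: S_uuu = 457.3, S_uud = 189.2, S_udd = 78.3, S_ddd = 32.4
Terminal payoffs (K − S): max(-273.3, 0) = 0, max(-5.225, 0) = 0, max(105.7, 0) = 105.7, max(151.6, 0) = 151.6
Node uu (S = 315.4): V_uu = e^(−0.05)·[0.5309·0.0000 + 0.4691·0.0000] = 0.0000
Node ud (S = 130.5): V_ud = e^(−0.05)·[0.5309·0.0000 + 0.4691·105.7000] = 47.1649
Node dd (S = 54): V_dd = e^(−0.05)·[0.5309·105.7000 + 0.4691·151.6000] = 121.0262
Node u (S = 217.5): V_u = e^(−0.05)·[0.5309·0.0000 + 0.4691·47.1649] = 21.0457
Node d (S = 90): V_d = e^(−0.05)·[0.5309·47.1649 + 0.4691·121.0262] = 77.8227
Node 0 (S = 150): V_0 = e^(−0.05)·[0.5309·21.0457 + 0.4691·77.8227] = 45.3540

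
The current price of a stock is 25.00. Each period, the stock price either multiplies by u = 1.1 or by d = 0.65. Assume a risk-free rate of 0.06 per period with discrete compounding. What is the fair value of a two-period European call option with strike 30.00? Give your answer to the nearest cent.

0.18

Risk-neutral probability p = (1 + 0.06 − 0.65)/(1.1 − 0.65) = 0.4100/0.4500 = 0.9111
Terminal stock prices: S_uu = 30.25, S_ud = 17.88, S_dd = 10.56
Terminal payoffs (S − K): max(0.25, 0) = 0.25, max(-12.12, 0) = 0, max(-19.44, 0) = 0
Node u (S = 27.5): V_u = 1/1.06·[0.9111·0.2500 + 0.0889·0.0000] = 0.2149
Node d (S = 16.25): V_d = 1/1.06·[0.9111·0.0000 + 0.0889·0.0000] = 0.0000
Node 0 (S = 25): V_0 = 1/1.06·[0.9111·0.2149 + 0.0889·0.0000] = 0.1847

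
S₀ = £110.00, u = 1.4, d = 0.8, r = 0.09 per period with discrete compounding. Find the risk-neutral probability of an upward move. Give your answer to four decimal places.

p = 0.4833

Risk-neutral probability p = (1 + 0.09 − 0.8)/(1.4 − 0.8) = 0.2900/0.6000 = 0.4833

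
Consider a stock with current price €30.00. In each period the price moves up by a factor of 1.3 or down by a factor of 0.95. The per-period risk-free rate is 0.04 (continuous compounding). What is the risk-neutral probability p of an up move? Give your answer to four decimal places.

p = 0.2595

Risk-neutral probability p = (e^0.04 − 0.95)/(1.3 − 0.95) = 0.0908/0.3500 = 0.2595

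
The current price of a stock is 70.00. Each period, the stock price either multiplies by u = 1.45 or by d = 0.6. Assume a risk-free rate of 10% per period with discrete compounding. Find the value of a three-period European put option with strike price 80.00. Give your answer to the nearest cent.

13.17

Risk-neutral probability p = (1 + 0.1 − 0.6)/(1.45 − 0.6) = 0.5000/0.8500 = 0.5882
Terminal stock prices: S_uuu = 213.4, S_uud = 88.31, S_udd = 36.54, S_ddd = 15.12
Terminal payoffs (K − S): max(-133.4, 0) = 0, max(-8.305, 0) = 0, max(43.46, 0) = 43.46, max(64.88, 0) = 64.88
Node uu (S = 147.2): V_uu = 1/1.1·[0.5882·0.0000 + 0.4118·0.0000] = 0.0000
Node ud (S = 60.9): V_ud = 1/1.1·[0.5882·0.0000 + 0.4118·43.4600] = 16.2684
Node dd (S = 25.2): V_dd = 1/1.1·[0.5882·43.4600 + 0.4118·64.8800] = 47.5273
Node u (S = 101.5): V_u = 1/1.1·[0.5882·0.0000 + 0.4118·16.2684] = 6.0898
Node d (S = 42): V_d = 1/1.1·[0.5882·16.2684 + 0.4118·47.5273] = 26.4907
Node 0 (S = 70): V_0 = 1/1.1·[0.5882·6.0898 + 0.4118·26.4907] = 13.1729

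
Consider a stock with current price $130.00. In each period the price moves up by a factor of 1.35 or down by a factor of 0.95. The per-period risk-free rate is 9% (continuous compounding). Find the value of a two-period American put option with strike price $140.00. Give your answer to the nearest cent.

$10.00

Risk-neutral probability p = (e^0.09 − 0.95)/(1.35 − 0.95) = 0.1442/0.4000 = 0.3604
Terminal stock prices: S_uu = 236.9, S_ud = 166.7, S_dd = 117.3
Terminal payoffs (K − S): max(-96.93, 0) = 0, max(-26.72, 0) = 0, max(22.67, 0) = 22.67
Node u (S = 175.5): continuation = e^(−0.09)·[0.3604·0.0000 + 0.6396·0.0000] = 0.0000; exercise value = 0.0000 ≤ continuation, so V_u = 0.0000
Node d (S = 123.5): continuation = e^(−0.09)·[0.3604·0.0000 + 0.6396·22.6750] = 13.2539; exercise value = 16.5000 > continuation, so V_d = 16.5000 (exercise)
Node 0 (S = 130): continuation = e^(−0.09)·[0.3604·0.0000 + 0.6396·16.5000] = 9.6445; exercise value = 10.0000 > continuation, so V_0 = 10.0000 (exercise)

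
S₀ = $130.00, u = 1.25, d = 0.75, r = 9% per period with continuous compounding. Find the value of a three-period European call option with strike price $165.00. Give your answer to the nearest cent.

Risk-neutral probability p = (e^0.09 − 0.75)/(1.25 − 0.75) = 0.3442/0.5000 = 0.6883
Terminal stock prices: S_uuu = 253.9, S_uud = 152.3, S_udd = 91.41, S_ddd = 54.84
Terminal payoffs (S − K): max(88.91, 0) = 88.91, max(-12.66, 0) = 0, max(-73.59, 0) = 0, max(-110.2, 0) = 0
Node uu (S = 203.1): V_uu = e^(−0.09)·[0.6883·88.9062 + 0.3117·0.0000] = 55.9312
Node ud (S = 121.9): V_ud = e^(−0.09)·[0.6883·0.0000 + 0.3117·0.0000] = 0.0000
Node dd (S = 73.12): V_dd = e^(−0.09)·[0.6883·0.0000 + 0.3117·0.0000] = 0.0000
Node u (S = 162.5): V_u = e^(−0.09)·[0.6883·55.9312 + 0.3117·0.0000] = 35.1865
Node d (S = 97.5): V_d = e^(−0.09)·[0.6883·0.0000 + 0.3117·0.0000] = 0.0000
Node 0 (S = 130): V_0 = e^(−0.09)·[0.6883·35.1865 + 0.3117·0.0000] = 22.1359

$22.14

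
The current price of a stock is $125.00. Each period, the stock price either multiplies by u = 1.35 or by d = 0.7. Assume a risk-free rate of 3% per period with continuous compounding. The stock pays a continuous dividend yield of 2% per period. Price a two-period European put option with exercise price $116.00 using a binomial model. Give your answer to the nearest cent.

Per-period risk-free factor R = e^0.03 = 1.0305; dividend-adjusted growth = e^(0.03−0.02) = 1.0101.
Risk-neutral probability p = (1.0101 − 0.7)/(1.35 − 0.7) = 0.3101/0.6500 = 0.4770
Terminal stock prices: S_uu = 227.8, S_ud = 118.1, S_dd = 61.25
Terminal payoffs (K − S): max(-111.8, 0) = 0, max(-2.125, 0) = 0, max(54.75, 0) = 54.75
Node u (S = 168.8): V_u = e^(−0.03)·[0.4770·0.0000 + 0.5230·0.0000] = 0.0000
Node d (S = 87.5): V_d = e^(−0.03)·[0.4770·0.0000 + 0.5230·54.7500] = 27.7880
Node 0 (S = 125): V_0 = e^(−0.03)·[0.4770·0.0000 + 0.5230·27.7880] = 14.1036

$14.10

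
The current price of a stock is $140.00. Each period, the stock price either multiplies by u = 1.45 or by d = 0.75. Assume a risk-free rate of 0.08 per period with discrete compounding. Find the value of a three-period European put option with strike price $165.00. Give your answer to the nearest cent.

$28.36

Risk-neutral probability p = (1 + 0.08 − 0.75)/(1.45 − 0.75) = 0.3300/0.7000 = 0.4714
Terminal stock prices: S_uuu = 426.8, S_uud = 220.8, S_udd = 114.2, S_ddd = 59.06
Terminal payoffs (K − S): max(-261.8, 0) = 0, max(-55.76, 0) = 0, max(50.81, 0) = 50.81, max(105.9, 0) = 105.9
Node uu (S = 294.4): V_uu = 1/1.08·[0.4714·0.0000 + 0.5286·0.0000] = 0.0000
Node ud (S = 152.2): V_ud = 1/1.08·[0.4714·0.0000 + 0.5286·50.8125] = 24.8686
Node dd (S = 78.75): V_dd = 1/1.08·[0.4714·50.8125 + 0.5286·105.9375] = 74.0278
Node u (S = 203): V_u = 1/1.08·[0.4714·0.0000 + 0.5286·24.8686] = 12.1711
Node d (S = 105): V_d = 1/1.08·[0.4714·24.8686 + 0.5286·74.0278] = 47.0858
Node 0 (S = 140): V_0 = 1/1.08·[0.4714·12.1711 + 0.5286·47.0858] = 28.3574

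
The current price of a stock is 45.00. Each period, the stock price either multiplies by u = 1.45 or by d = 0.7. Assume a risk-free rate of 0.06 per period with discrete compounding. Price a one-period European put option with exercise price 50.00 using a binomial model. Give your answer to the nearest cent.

9.08

Risk-neutral probability p = (1 + 0.06 − 0.7)/(1.45 − 0.7) = 0.3600/0.7500 = 0.4800
Terminal stock prices: S_u = 65.25, S_d = 31.5
Terminal payoffs (K − S): max(-15.25, 0) = 0, max(18.5, 0) = 18.5
Node 0 (S = 45): V_0 = 1/1.06·[0.4800·0.0000 + 0.5200·18.5000] = 9.0755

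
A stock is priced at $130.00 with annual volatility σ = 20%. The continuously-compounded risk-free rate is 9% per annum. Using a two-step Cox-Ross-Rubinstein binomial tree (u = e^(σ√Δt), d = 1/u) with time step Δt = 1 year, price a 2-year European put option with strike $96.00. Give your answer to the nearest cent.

CRR parameters: u = e^(σ√Δt) = e^(0.2·√1) = 1.2214, d = 1/u = 0.8187
Per-period rate: rΔt = 0.09·1 = 0.09, so R = e^0.09 = 1.0942
Risk-neutral probability p = (e^0.09 − 0.8187)/(1.2214 − 0.8187) = 0.2754/0.4027 = 0.6840
Terminal stock prices: S_uu = 193.9, S_ud = 130, S_dd = 87.14
Terminal payoffs (K − S): max(-97.94, 0) = 0, max(-34, 0) = 0, max(8.858, 0) = 8.858
Node u (S = 158.8): V_u = e^(−0.09)·[0.6840·0.0000 + 0.3160·0.0000] = 0.0000
Node d (S = 106.4): V_d = e^(−0.09)·[0.6840·0.0000 + 0.3160·8.8584] = 2.5580
Node 0 (S = 130): V_0 = e^(−0.09)·[0.6840·0.0000 + 0.3160·2.5580] = 0.7387

$0.74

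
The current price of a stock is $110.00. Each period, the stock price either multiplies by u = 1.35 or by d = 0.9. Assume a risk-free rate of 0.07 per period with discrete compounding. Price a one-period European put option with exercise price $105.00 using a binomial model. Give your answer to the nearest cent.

$3.49

Risk-neutral probability p = (1 + 0.07 − 0.9)/(1.35 − 0.9) = 0.1700/0.4500 = 0.3778
Terminal stock prices: S_u = 148.5, S_d = 99
Terminal payoffs (K − S): max(-43.5, 0) = 0, max(6, 0) = 6
Node 0 (S = 110): V_0 = 1/1.07·[0.3778·0.0000 + 0.6222·6.0000] = 3.4891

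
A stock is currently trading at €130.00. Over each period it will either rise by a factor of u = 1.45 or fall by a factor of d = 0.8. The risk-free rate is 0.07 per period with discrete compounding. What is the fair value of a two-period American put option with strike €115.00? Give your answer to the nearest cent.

Risk-neutral probability p = (1 + 0.07 − 0.8)/(1.45 − 0.8) = 0.2700/0.6500 = 0.4154
Terminal stock prices: S_uu = 273.3, S_ud = 150.8, S_dd = 83.2
Terminal payoffs (K − S): max(-158.3, 0) = 0, max(-35.8, 0) = 0, max(31.8, 0) = 31.8
Node u (S = 188.5): continuation = 1/1.07·[0.4154·0.0000 + 0.5846·0.0000] = 0.0000; exercise value = 0.0000 ≤ continuation, so V_u = 0.0000
Node d (S = 104): continuation = 1/1.07·[0.4154·0.0000 + 0.5846·31.8000] = 17.3746; exercise value = 11.0000 ≤ continuation, so V_d = 17.3746
Node 0 (S = 130): continuation = 1/1.07·[0.4154·0.0000 + 0.5846·17.3746] = 9.4929; exercise value = 0.0000 ≤ continuation, so V_0 = 9.4929

€9.49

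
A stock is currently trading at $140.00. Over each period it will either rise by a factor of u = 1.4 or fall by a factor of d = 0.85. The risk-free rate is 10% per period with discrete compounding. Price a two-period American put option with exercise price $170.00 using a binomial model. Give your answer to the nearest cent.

Risk-neutral probability p = (1 + 0.1 − 0.85)/(1.4 − 0.85) = 0.2500/0.5500 = 0.4545
Terminal stock prices: S_uu = 274.4, S_ud = 166.6, S_dd = 101.1
Terminal payoffs (K − S): max(-104.4, 0) = 0, max(3.4, 0) = 3.4, max(68.85, 0) = 68.85
Node u (S = 196): continuation = 1/1.1·[0.4545·0.0000 + 0.5455·3.4000] = 1.6860; exercise value = 0.0000 ≤ continuation, so V_u = 1.6860
Node d (S = 119): continuation = 1/1.1·[0.4545·3.4000 + 0.5455·68.8500] = 35.5455; exercise value = 51.0000 > continuation, so V_d = 51.0000 (exercise)
Node 0 (S = 140): continuation = 1/1.1·[0.4545·1.6860 + 0.5455·51.0000] = 25.9859; exercise value = 30.0000 > continuation, so V_0 = 30.0000 (exercise)

$30.00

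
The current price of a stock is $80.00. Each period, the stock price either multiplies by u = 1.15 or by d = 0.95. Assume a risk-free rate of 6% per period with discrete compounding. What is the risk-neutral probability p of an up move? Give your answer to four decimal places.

Risk-neutral probability p = (1 + 0.06 − 0.95)/(1.15 − 0.95) = 0.1100/0.2000 = 0.5500

p = 0.5500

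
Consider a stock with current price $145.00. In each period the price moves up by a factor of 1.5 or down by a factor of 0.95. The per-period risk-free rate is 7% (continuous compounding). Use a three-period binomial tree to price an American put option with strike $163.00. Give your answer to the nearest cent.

$18.30

Risk-neutral probability p = (e^0.07 − 0.95)/(1.5 − 0.95) = 0.1225/0.5500 = 0.2227
Terminal stock prices: S_uuu = 489.4, S_uud = 309.9, S_udd = 196.3, S_ddd = 124.3
Terminal payoffs (K − S): max(-326.4, 0) = 0, max(-146.9, 0) = 0, max(-33.29, 0) = 0, max(38.68, 0) = 38.68
Node uu (S = 326.2): continuation = e^(−0.07)·[0.2227·0.0000 + 0.7773·0.0000] = 0.0000; exercise value = 0.0000 ≤ continuation, so V_uu = 0.0000
Node ud (S = 206.6): continuation = e^(−0.07)·[0.2227·0.0000 + 0.7773·0.0000] = 0.0000; exercise value = 0.0000 ≤ continuation, so V_ud = 0.0000
Node dd (S = 130.9): continuation = e^(−0.07)·[0.2227·0.0000 + 0.7773·38.6806] = 28.0323; exercise value = 32.1375 > continuation, so V_dd = 32.1375 (exercise)
Node u (S = 217.5): continuation = e^(−0.07)·[0.2227·0.0000 + 0.7773·0.0000] = 0.0000; exercise value = 0.0000 ≤ continuation, so V_u = 0.0000
Node d (S = 137.8): continuation = e^(−0.07)·[0.2227·0.0000 + 0.7773·32.1375] = 23.2904; exercise value = 25.2500 > continuation, so V_d = 25.2500 (exercise)
Node 0 (S = 145): continuation = e^(−0.07)·[0.2227·0.0000 + 0.7773·25.2500] = 18.2989; exercise value = 18.0000 ≤ continuation, so V_0 = 18.2989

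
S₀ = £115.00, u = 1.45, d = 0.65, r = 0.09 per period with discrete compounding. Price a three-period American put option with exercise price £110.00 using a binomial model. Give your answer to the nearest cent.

Risk-neutral probability p = (1 + 0.09 − 0.65)/(1.45 − 0.65) = 0.4400/0.8000 = 0.5500
Terminal stock prices: S_uuu = 350.6, S_uud = 157.2, S_udd = 70.45, S_ddd = 31.58
Terminal payoffs (K − S): max(-240.6, 0) = 0, max(-47.16, 0) = 0, max(39.55, 0) = 39.55, max(78.42, 0) = 78.42
Node uu (S = 241.8): continuation = 1/1.09·[0.5500·0.0000 + 0.4500·0.0000] = 0.0000; exercise value = 0.0000 ≤ continuation, so V_uu = 0.0000
Node ud (S = 108.4): continuation = 1/1.09·[0.5500·0.0000 + 0.4500·39.5481] = 16.3272; exercise value = 1.6125 ≤ continuation, so V_ud = 16.3272
Node dd (S = 48.59): continuation = 1/1.09·[0.5500·39.5481 + 0.4500·78.4181] = 52.3299; exercise value = 61.4125 > continuation, so V_dd = 61.4125 (exercise)
Node u (S = 166.8): continuation = 1/1.09·[0.5500·0.0000 + 0.4500·16.3272] = 6.7406; exercise value = 0.0000 ≤ continuation, so V_u = 6.7406
Node d (S = 74.75): continuation = 1/1.09·[0.5500·16.3272 + 0.4500·61.4125] = 33.5923; exercise value = 35.2500 > continuation, so V_d = 35.2500 (exercise)
Node 0 (S = 115): continuation = 1/1.09·[0.5500·6.7406 + 0.4500·35.2500] = 17.9540; exercise value = 0.0000 ≤ continuation, so V_0 = 17.9540

£17.95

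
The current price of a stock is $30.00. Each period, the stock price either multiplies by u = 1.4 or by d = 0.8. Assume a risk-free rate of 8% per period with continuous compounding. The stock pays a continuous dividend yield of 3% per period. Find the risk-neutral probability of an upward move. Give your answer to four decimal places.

p = 0.4188

Per-period risk-free factor R = e^0.08 = 1.0833; dividend-adjusted growth = e^(0.08−0.03) = 1.0513.
Risk-neutral probability p = (1.0513 − 0.8)/(1.4 − 0.8) = 0.2513/0.6000 = 0.4188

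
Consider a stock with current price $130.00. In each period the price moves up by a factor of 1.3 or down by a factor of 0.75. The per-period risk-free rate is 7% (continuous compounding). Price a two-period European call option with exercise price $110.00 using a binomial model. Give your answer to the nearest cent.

Risk-neutral probability p = (e^0.07 − 0.75)/(1.3 − 0.75) = 0.3225/0.5500 = 0.5864
Terminal stock prices: S_uu = 219.7, S_ud = 126.8, S_dd = 73.12
Terminal payoffs (S − K): max(109.7, 0) = 109.7, max(16.75, 0) = 16.75, max(-36.88, 0) = 0
Node u (S = 169): V_u = e^(−0.07)·[0.5864·109.7000 + 0.4136·16.7500] = 66.4367
Node d (S = 97.5): V_d = e^(−0.07)·[0.5864·16.7500 + 0.4136·0.0000] = 9.1578
Node 0 (S = 130): V_0 = e^(−0.07)·[0.5864·66.4367 + 0.4136·9.1578] = 39.8551

$39.86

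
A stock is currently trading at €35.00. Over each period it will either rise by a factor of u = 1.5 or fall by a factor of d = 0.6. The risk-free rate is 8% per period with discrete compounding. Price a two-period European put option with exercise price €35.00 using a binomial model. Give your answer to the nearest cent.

Risk-neutral probability p = (1 + 0.08 − 0.6)/(1.5 − 0.6) = 0.4800/0.9000 = 0.5333
Terminal stock prices: S_uu = 78.75, S_ud = 31.5, S_dd = 12.6
Terminal payoffs (K − S): max(-43.75, 0) = 0, max(3.5, 0) = 3.5, max(22.4, 0) = 22.4
Node u (S = 52.5): V_u = 1/1.08·[0.5333·0.0000 + 0.4667·3.5000] = 1.5123
Node d (S = 21): V_d = 1/1.08·[0.5333·3.5000 + 0.4667·22.4000] = 11.4074
Node 0 (S = 35): V_0 = 1/1.08·[0.5333·1.5123 + 0.4667·11.4074] = 5.6760

€5.68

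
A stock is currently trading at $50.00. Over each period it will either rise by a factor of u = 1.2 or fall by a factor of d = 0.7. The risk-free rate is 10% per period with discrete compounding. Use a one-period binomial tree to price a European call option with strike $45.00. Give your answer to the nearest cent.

Risk-neutral probability p = (1 + 0.1 − 0.7)/(1.2 − 0.7) = 0.4000/0.5000 = 0.8000
Terminal stock prices: S_u = 60, S_d = 35
Terminal payoffs (S − K): max(15, 0) = 15, max(-10, 0) = 0
Node 0 (S = 50): V_0 = 1/1.1·[0.8000·15.0000 + 0.2000·0.0000] = 10.9091

$10.91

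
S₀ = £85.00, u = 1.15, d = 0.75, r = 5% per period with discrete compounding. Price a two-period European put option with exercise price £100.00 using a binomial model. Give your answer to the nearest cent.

£12.04

Risk-neutral probability p = (1 + 0.05 − 0.75)/(1.15 − 0.75) = 0.3000/0.4000 = 0.7500
Terminal stock prices: S_uu = 112.4, S_ud = 73.31, S_dd = 47.81
Terminal payoffs (K − S): max(-12.41, 0) = 0, max(26.69, 0) = 26.69, max(52.19, 0) = 52.19
Node u (S = 97.75): V_u = 1/1.05·[0.7500·0.0000 + 0.2500·26.6875] = 6.3542
Node d (S = 63.75): V_d = 1/1.05·[0.7500·26.6875 + 0.2500·52.1875] = 31.4881
Node 0 (S = 85): V_0 = 1/1.05·[0.7500·6.3542 + 0.2500·31.4881] = 12.0359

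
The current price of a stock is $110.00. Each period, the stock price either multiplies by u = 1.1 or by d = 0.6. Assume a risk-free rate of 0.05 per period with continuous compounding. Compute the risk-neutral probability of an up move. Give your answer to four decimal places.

Risk-neutral probability p = (e^0.05 − 0.6)/(1.1 − 0.6) = 0.4513/0.5000 = 0.9025

p = 0.9025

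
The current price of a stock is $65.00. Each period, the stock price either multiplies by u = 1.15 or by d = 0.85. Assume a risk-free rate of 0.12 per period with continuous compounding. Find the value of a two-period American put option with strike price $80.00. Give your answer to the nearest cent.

$15.00

Risk-neutral probability p = (e^0.12 − 0.85)/(1.15 − 0.85) = 0.2775/0.3000 = 0.9250
Terminal stock prices: S_uu = 85.96, S_ud = 63.54, S_dd = 46.96
Terminal payoffs (K − S): max(-5.962, 0) = 0, max(16.46, 0) = 16.46, max(33.04, 0) = 33.04
Node u (S = 74.75): continuation = e^(−0.12)·[0.9250·0.0000 + 0.0750·16.4625] = 1.0952; exercise value = 5.2500 > continuation, so V_u = 5.2500 (exercise)
Node d (S = 55.25): continuation = e^(−0.12)·[0.9250·16.4625 + 0.0750·33.0375] = 15.7036; exercise value = 24.7500 > continuation, so V_d = 24.7500 (exercise)
Node 0 (S = 65): continuation = e^(−0.12)·[0.9250·5.2500 + 0.0750·24.7500] = 5.9536; exercise value = 15.0000 > continuation, so V_0 = 15.0000 (exercise)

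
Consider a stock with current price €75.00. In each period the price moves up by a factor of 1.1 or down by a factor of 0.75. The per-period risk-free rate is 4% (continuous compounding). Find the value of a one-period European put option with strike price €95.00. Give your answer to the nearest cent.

€16.27

Risk-neutral probability p = (e^0.04 − 0.75)/(1.1 − 0.75) = 0.2908/0.3500 = 0.8309
Terminal stock prices: S_u = 82.5, S_d = 56.25
Terminal payoffs (K − S): max(12.5, 0) = 12.5, max(38.75, 0) = 38.75
Node 0 (S = 75): V_0 = e^(−0.04)·[0.8309·12.5000 + 0.1691·38.7500] = 16.2750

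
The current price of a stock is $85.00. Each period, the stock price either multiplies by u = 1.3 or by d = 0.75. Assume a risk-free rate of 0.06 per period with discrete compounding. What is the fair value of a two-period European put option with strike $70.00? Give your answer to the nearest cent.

Risk-neutral probability p = (1 + 0.06 − 0.75)/(1.3 − 0.75) = 0.3100/0.5500 = 0.5636
Terminal stock prices: S_uu = 143.7, S_ud = 82.88, S_dd = 47.81
Terminal payoffs (K − S): max(-73.65, 0) = 0, max(-12.88, 0) = 0, max(22.19, 0) = 22.19
Node u (S = 110.5): V_u = 1/1.06·[0.5636·0.0000 + 0.4364·0.0000] = 0.0000
Node d (S = 63.75): V_d = 1/1.06·[0.5636·0.0000 + 0.4364·22.1875] = 9.1338
Node 0 (S = 85): V_0 = 1/1.06·[0.5636·0.0000 + 0.4364·9.1338] = 3.7601

$3.76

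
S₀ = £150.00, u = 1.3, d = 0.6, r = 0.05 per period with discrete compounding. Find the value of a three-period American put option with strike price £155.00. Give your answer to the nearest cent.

Risk-neutral probability p = (1 + 0.05 − 0.6)/(1.3 − 0.6) = 0.4500/0.7000 = 0.6429
Terminal stock prices: S_uuu = 329.6, S_uud = 152.1, S_udd = 70.2, S_ddd = 32.4
Terminal payoffs (K − S): max(-174.6, 0) = 0, max(2.9, 0) = 2.9, max(84.8, 0) = 84.8, max(122.6, 0) = 122.6
Node uu (S = 253.5): continuation = 1/1.05·[0.6429·0.0000 + 0.3571·2.9000] = 0.9864; exercise value = 0.0000 ≤ continuation, so V_uu = 0.9864
Node ud (S = 117): continuation = 1/1.05·[0.6429·2.9000 + 0.3571·84.8000] = 30.6190; exercise value = 38.0000 > continuation, so V_ud = 38.0000 (exercise)
Node dd (S = 54): continuation = 1/1.05·[0.6429·84.8000 + 0.3571·122.6000] = 93.6190; exercise value = 101.0000 > continuation, so V_dd = 101.0000 (exercise)
Node u (S = 195): continuation = 1/1.05·[0.6429·0.9864 + 0.3571·38.0000] = 13.5291; exercise value = 0.0000 ≤ continuation, so V_u = 13.5291
Node d (S = 90): continuation = 1/1.05·[0.6429·38.0000 + 0.3571·101.0000] = 57.6190; exercise value = 65.0000 > continuation, so V_d = 65.0000 (exercise)
Node 0 (S = 150): continuation = 1/1.05·[0.6429·13.5291 + 0.3571·65.0000] = 30.3920; exercise value = 5.0000 ≤ continuation, so V_0 = 30.3920

£30.39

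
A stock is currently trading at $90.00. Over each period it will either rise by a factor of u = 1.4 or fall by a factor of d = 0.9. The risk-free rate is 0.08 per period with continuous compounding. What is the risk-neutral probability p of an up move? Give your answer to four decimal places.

Risk-neutral probability p = (e^0.08 − 0.9)/(1.4 − 0.9) = 0.1833/0.5000 = 0.3666

p = 0.3666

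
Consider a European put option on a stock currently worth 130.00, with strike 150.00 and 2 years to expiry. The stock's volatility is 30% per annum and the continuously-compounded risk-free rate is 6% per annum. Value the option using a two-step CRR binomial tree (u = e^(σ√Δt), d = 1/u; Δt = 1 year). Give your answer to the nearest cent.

24.44

CRR parameters: u = e^(σ√Δt) = e^(0.3·√1) = 1.3499, d = 1/u = 0.7408
Per-period rate: rΔt = 0.06·1 = 0.06, so R = e^0.06 = 1.0618
Risk-neutral probability p = (e^0.06 − 0.7408)/(1.3499 − 0.7408) = 0.3210/0.6090 = 0.5271
Terminal stock prices: S_uu = 236.9, S_ud = 130, S_dd = 71.35
Terminal payoffs (K − S): max(-86.88, 0) = 0, max(20, 0) = 20, max(78.65, 0) = 78.65
Node u (S = 175.5): V_u = e^(−0.06)·[0.5271·0.0000 + 0.4729·20.0000] = 8.9074
Node d (S = 96.31): V_d = e^(−0.06)·[0.5271·20.0000 + 0.4729·78.6545] = 44.9583
Node 0 (S = 130): V_0 = e^(−0.06)·[0.5271·8.9074 + 0.4729·44.9583] = 24.4447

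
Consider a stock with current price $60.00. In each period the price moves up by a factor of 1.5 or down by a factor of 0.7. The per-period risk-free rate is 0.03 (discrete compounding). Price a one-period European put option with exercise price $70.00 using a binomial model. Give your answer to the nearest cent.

Risk-neutral probability p = (1 + 0.03 − 0.7)/(1.5 − 0.7) = 0.3300/0.8000 = 0.4125
Terminal stock prices: S_u = 90, S_d = 42
Terminal payoffs (K − S): max(-20, 0) = 0, max(28, 0) = 28
Node 0 (S = 60): V_0 = 1/1.03·[0.4125·0.0000 + 0.5875·28.0000] = 15.9709

$15.97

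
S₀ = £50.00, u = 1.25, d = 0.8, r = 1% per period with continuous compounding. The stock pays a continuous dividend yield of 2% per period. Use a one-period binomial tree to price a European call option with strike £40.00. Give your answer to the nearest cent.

£9.41

Per-period risk-free factor R = e^0.01 = 1.0101; dividend-adjusted growth = e^(0.01−0.02) = 0.9900.
Risk-neutral probability p = (0.9900 − 0.8)/(1.25 − 0.8) = 0.1900/0.4500 = 0.4223
Terminal stock prices: S_u = 62.5, S_d = 40
Terminal payoffs (S − K): max(22.5, 0) = 22.5, max(0, 0) = 0
Node 0 (S = 50): V_0 = e^(−0.01)·[0.4223·22.5000 + 0.5777·0.0000] = 9.4079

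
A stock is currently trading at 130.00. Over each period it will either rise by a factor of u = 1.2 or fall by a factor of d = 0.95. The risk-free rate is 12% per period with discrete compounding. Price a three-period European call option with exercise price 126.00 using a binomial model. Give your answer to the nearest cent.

Risk-neutral probability p = (1 + 0.12 − 0.95)/(1.2 − 0.95) = 0.1700/0.2500 = 0.6800
Terminal stock prices: S_uuu = 224.6, S_uud = 177.8, S_udd = 140.8, S_ddd = 111.5
Terminal payoffs (S − K): max(98.64, 0) = 98.64, max(51.84, 0) = 51.84, max(14.79, 0) = 14.79, max(-14.54, 0) = 0
Node uu (S = 187.2): V_uu = 1/1.12·[0.6800·98.6400 + 0.3200·51.8400] = 74.7000
Node ud (S = 148.2): V_ud = 1/1.12·[0.6800·51.8400 + 0.3200·14.7900] = 35.7000
Node dd (S = 117.3): V_dd = 1/1.12·[0.6800·14.7900 + 0.3200·0.0000] = 8.9796
Node u (S = 156): V_u = 1/1.12·[0.6800·74.7000 + 0.3200·35.7000] = 55.5536
Node d (S = 123.5): V_d = 1/1.12·[0.6800·35.7000 + 0.3200·8.9796] = 24.2406
Node 0 (S = 130): V_0 = 1/1.12·[0.6800·55.5536 + 0.3200·24.2406] = 40.6548

40.65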